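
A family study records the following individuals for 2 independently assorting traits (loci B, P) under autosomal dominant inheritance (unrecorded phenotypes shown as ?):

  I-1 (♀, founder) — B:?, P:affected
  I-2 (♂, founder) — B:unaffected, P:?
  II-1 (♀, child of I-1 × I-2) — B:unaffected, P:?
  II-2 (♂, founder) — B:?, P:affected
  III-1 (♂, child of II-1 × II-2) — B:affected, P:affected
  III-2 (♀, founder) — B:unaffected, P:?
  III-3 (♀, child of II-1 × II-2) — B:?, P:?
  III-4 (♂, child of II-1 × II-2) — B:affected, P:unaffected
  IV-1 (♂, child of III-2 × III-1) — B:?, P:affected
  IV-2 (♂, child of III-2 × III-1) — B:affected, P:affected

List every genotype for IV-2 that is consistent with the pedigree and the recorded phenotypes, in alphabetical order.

B/I-1 ? ·: bb|Bb
B/I-2 un ·: bb
B/II-1 un I-1×I-2: bb
B/II-2 ? ·: Bb|BB
B/III-1 aff II-1×II-2: Bb
B/III-2 un ·: bb
B/III-3 ? II-1×II-2: bb|Bb
B/III-4 aff II-1×II-2: Bb
B/IV-1 ? III-2×III-1: bb|Bb
B/IV-2 aff III-2×III-1: Bb
⇒ B over [I-1,I-2,II-1,II-2,III-1,III-2,III-3,III-4,IV-1,IV-2]: 12 consistent
P/I-1 aff ·: Pp|PP
P/I-2 ? ·: pp|Pp|PP
P/II-1 ? I-1×I-2: pp|Pp
P/II-2 aff ·: Pp
P/III-1 aff II-1×II-2: Pp|PP
P/III-2 ? ·: pp|Pp|PP
P/III-3 ? II-1×II-2: pp|Pp|PP
P/III-4 un II-1×II-2: pp
P/IV-1 aff III-2×III-1: Pp|PP
P/IV-2 aff III-2×III-1: Pp|PP
⇒ P over [I-1,I-2,II-1,II-2,III-1,III-2,III-3,III-4,IV-1,IV-2]: 261 consistent

IV-2 ∈ {Bb PP, Bb Pp}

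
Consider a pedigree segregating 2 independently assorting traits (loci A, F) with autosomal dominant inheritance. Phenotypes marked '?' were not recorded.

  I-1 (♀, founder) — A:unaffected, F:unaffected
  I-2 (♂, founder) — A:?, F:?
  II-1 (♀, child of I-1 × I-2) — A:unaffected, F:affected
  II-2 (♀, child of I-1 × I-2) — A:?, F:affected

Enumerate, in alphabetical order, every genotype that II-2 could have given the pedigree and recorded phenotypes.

II-2 ∈ {Aa Ff, aa Ff}

A/I-1 un ·: aa
A/I-2 ? ·: aa|Aa
A/II-1 un I-1×I-2: aa
A/II-2 ? I-1×I-2: aa|Aa
⇒ A over [I-1,I-2,II-1,II-2]: 3 consistent
F/I-1 un ·: ff
F/I-2 ? ·: Ff|FF
F/II-1 aff I-1×I-2: Ff
F/II-2 aff I-1×I-2: Ff
⇒ F over [I-1,I-2,II-1,II-2]: 2 consistent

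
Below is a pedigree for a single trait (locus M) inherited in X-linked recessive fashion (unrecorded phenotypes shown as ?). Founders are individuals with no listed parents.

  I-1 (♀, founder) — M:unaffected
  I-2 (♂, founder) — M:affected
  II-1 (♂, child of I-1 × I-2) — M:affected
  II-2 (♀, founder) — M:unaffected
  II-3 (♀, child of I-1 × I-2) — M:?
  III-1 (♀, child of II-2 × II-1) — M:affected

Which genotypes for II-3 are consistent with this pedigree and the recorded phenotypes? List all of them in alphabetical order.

M/I-1 un ·: X^MX^m
M/I-2 aff ·: X^mY
M/II-1 aff I-1×I-2: X^mY
M/II-2 un ·: X^MX^m
M/II-3 ? I-1×I-2: X^MX^m|X^mX^m
M/III-1 aff II-2×II-1: X^mX^m
⇒ M over [I-1,I-2,II-1,II-2,II-3,III-1]: 2 consistent

II-3 ∈ {X^MX^m, X^mX^m}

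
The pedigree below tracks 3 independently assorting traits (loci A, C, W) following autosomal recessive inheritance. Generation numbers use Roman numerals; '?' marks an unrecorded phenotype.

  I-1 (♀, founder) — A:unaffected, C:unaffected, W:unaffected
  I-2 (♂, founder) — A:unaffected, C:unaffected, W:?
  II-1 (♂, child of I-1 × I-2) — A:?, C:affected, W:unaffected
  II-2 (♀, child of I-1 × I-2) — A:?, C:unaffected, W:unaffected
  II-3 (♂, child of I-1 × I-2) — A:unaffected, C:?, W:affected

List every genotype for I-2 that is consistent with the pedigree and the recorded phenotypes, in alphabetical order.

A/I-1 un ·: AA|Aa
A/I-2 un ·: AA|Aa
A/II-1 ? I-1×I-2: AA|Aa|aa
A/II-2 ? I-1×I-2: AA|Aa|aa
A/II-3 un I-1×I-2: AA|Aa
⇒ A over [I-1,I-2,II-1,II-2,II-3]: 35 consistent
C/I-1 un ·: Cc
C/I-2 un ·: Cc
C/II-1 aff I-1×I-2: cc
C/II-2 un I-1×I-2: CC|Cc
C/II-3 ? I-1×I-2: CC|Cc|cc
⇒ C over [I-1,I-2,II-1,II-2,II-3]: 6 consistent
W/I-1 un ·: Ww
W/I-2 ? ·: Ww|ww
W/II-1 un I-1×I-2: WW|Ww
W/II-2 un I-1×I-2: WW|Ww
W/II-3 aff I-1×I-2: ww
⇒ W over [I-1,I-2,II-1,II-2,II-3]: 5 consistent

I-2 ∈ {AA Cc Ww, AA Cc ww, Aa Cc Ww, Aa Cc ww}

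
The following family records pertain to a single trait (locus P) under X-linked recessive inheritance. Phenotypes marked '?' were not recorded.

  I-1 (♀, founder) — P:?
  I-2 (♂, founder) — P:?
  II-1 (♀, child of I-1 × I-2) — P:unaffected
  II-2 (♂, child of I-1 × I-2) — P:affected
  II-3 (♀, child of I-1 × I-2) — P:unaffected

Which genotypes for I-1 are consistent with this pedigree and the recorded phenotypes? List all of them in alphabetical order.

I-1 ∈ {X^PX^p, X^pX^p}

P/I-1 ? ·: X^PX^p|X^pX^p
P/I-2 ? ·: X^PY|X^pY
P/II-1 un I-1×I-2: X^PX^P|X^PX^p
P/II-2 aff I-1×I-2: X^pY
P/II-3 un I-1×I-2: X^PX^P|X^PX^p
⇒ P over [I-1,I-2,II-1,II-2,II-3]: 6 consistent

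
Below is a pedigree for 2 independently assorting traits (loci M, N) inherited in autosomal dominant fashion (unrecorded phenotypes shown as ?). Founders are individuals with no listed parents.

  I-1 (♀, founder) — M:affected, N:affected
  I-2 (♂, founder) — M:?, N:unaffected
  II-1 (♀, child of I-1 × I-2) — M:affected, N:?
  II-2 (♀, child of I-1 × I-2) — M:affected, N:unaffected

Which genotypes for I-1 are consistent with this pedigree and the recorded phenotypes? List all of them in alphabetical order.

M/I-1 aff ·: Mm|MM
M/I-2 ? ·: mm|Mm|MM
M/II-1 aff I-1×I-2: Mm|MM
M/II-2 aff I-1×I-2: Mm|MM
⇒ M over [I-1,I-2,II-1,II-2]: 15 consistent
N/I-1 aff ·: Nn
N/I-2 un ·: nn
N/II-1 ? I-1×I-2: nn|Nn
N/II-2 un I-1×I-2: nn
⇒ N over [I-1,I-2,II-1,II-2]: 2 consistent

I-1 ∈ {MM Nn, Mm Nn}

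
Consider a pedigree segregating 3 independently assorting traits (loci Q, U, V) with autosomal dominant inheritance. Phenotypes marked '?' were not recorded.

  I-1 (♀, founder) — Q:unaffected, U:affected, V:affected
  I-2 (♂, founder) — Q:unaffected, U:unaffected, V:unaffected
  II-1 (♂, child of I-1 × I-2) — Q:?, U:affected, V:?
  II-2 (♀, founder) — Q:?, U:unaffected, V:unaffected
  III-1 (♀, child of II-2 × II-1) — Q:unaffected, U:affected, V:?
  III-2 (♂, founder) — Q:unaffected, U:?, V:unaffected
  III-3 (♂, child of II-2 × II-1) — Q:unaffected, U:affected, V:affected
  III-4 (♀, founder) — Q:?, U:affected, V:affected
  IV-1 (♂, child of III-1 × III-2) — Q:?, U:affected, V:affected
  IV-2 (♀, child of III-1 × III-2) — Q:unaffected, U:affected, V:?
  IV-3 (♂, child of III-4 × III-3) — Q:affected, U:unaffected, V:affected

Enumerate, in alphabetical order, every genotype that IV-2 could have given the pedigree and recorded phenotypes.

IV-2 ∈ {qq UU Vv, qq UU vv, qq Uu Vv, qq Uu vv}

Q/I-1 un ·: qq
Q/I-2 un ·: qq
Q/II-1 ? I-1×I-2: qq
Q/II-2 ? ·: qq|Qq
Q/III-1 un II-2×II-1: qq
Q/III-2 un ·: qq
Q/III-3 un II-2×II-1: qq
Q/III-4 ? ·: Qq|QQ
Q/IV-1 ? III-1×III-2: qq
Q/IV-2 un III-1×III-2: qq
Q/IV-3 aff III-4×III-3: Qq
⇒ Q over [I-1,I-2,II-1,II-2,III-1,III-2,III-3,III-4,IV-1,IV-2,IV-3]: 4 consistent
U/I-1 aff ·: Uu|UU
U/I-2 un ·: uu
U/II-1 aff I-1×I-2: Uu
U/II-2 un ·: uu
U/III-1 aff II-2×II-1: Uu
U/III-2 ? ·: uu|Uu|UU
U/III-3 aff II-2×II-1: Uu
U/III-4 aff ·: Uu
U/IV-1 aff III-1×III-2: Uu|UU
U/IV-2 aff III-1×III-2: Uu|UU
U/IV-3 un III-4×III-3: uu
⇒ U over [I-1,I-2,II-1,II-2,III-1,III-2,III-3,III-4,IV-1,IV-2,IV-3]: 18 consistent
V/I-1 aff ·: Vv|VV
V/I-2 un ·: vv
V/II-1 ? I-1×I-2: Vv
V/II-2 un ·: vv
V/III-1 ? II-2×II-1: Vv
V/III-2 un ·: vv
V/III-3 aff II-2×II-1: Vv
V/III-4 aff ·: Vv|VV
V/IV-1 aff III-1×III-2: Vv
V/IV-2 ? III-1×III-2: vv|Vv
V/IV-3 aff III-4×III-3: Vv|VV
⇒ V over [I-1,I-2,II-1,II-2,III-1,III-2,III-3,III-4,IV-1,IV-2,IV-3]: 16 consistent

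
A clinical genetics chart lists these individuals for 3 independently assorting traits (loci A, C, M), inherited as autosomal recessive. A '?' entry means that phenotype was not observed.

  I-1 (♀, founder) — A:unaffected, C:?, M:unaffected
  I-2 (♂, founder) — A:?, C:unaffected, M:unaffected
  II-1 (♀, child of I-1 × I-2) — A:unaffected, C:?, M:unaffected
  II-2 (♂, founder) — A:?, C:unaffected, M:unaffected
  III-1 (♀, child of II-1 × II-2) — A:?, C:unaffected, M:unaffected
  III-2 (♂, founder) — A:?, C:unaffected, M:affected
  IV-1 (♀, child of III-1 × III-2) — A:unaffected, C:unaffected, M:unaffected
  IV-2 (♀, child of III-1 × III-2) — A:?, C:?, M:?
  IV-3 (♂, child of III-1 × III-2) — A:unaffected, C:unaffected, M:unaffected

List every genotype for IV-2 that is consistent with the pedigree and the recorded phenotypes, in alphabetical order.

IV-2 ∈ {AA CC Mm, AA CC mm, AA Cc Mm, AA Cc mm, AA cc Mm, AA cc mm, Aa CC Mm, Aa CC mm, Aa Cc Mm, Aa Cc mm, Aa cc Mm, Aa cc mm, aa CC Mm, aa CC mm, aa Cc Mm, aa Cc mm, aa cc Mm, aa cc mm}

A/I-1 un ·: AA|Aa
A/I-2 ? ·: AA|Aa|aa
A/II-1 un I-1×I-2: AA|Aa
A/II-2 ? ·: AA|Aa|aa
A/III-1 ? II-1×II-2: AA|Aa|aa
A/III-2 ? ·: AA|Aa|aa
A/IV-1 un III-1×III-2: AA|Aa
A/IV-2 ? III-1×III-2: AA|Aa|aa
A/IV-3 un III-1×III-2: AA|Aa
⇒ A over [I-1,I-2,II-1,II-2,III-1,III-2,IV-1,IV-2,IV-3]: 716 consistent
C/I-1 ? ·: CC|Cc|cc
C/I-2 un ·: CC|Cc
C/II-1 ? I-1×I-2: CC|Cc|cc
C/II-2 un ·: CC|Cc
C/III-1 un II-1×II-2: CC|Cc
C/III-2 un ·: CC|Cc
C/IV-1 un III-1×III-2: CC|Cc
C/IV-2 ? III-1×III-2: CC|Cc|cc
C/IV-3 un III-1×III-2: CC|Cc
⇒ C over [I-1,I-2,II-1,II-2,III-1,III-2,IV-1,IV-2,IV-3]: 522 consistent
M/I-1 un ·: MM|Mm
M/I-2 un ·: MM|Mm
M/II-1 un I-1×I-2: MM|Mm
M/II-2 un ·: MM|Mm
M/III-1 un II-1×II-2: MM|Mm
M/III-2 aff ·: mm
M/IV-1 un III-1×III-2: Mm
M/IV-2 ? III-1×III-2: Mm|mm
M/IV-3 un III-1×III-2: Mm
⇒ M over [I-1,I-2,II-1,II-2,III-1,III-2,IV-1,IV-2,IV-3]: 34 consistent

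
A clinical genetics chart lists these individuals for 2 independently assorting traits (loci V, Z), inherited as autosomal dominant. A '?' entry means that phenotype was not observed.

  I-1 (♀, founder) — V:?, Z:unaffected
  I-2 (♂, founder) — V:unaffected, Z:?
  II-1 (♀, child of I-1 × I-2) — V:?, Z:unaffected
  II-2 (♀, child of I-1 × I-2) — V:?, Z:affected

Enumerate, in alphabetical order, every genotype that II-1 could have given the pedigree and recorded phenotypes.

V/I-1 ? ·: vv|Vv|VV
V/I-2 un ·: vv
V/II-1 ? I-1×I-2: vv|Vv
V/II-2 ? I-1×I-2: vv|Vv
⇒ V over [I-1,I-2,II-1,II-2]: 6 consistent
Z/I-1 un ·: zz
Z/I-2 ? ·: Zz
Z/II-1 un I-1×I-2: zz
Z/II-2 aff I-1×I-2: Zz
⇒ Z over [I-1,I-2,II-1,II-2]: 1 consistent

II-1 ∈ {Vv zz, vv zz}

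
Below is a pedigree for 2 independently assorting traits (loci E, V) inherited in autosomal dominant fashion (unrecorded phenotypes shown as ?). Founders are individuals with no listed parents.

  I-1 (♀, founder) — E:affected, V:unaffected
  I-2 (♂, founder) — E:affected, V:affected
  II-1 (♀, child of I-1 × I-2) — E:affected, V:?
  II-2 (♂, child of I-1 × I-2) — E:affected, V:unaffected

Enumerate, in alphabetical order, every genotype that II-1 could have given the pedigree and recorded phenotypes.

II-1 ∈ {EE Vv, EE vv, Ee Vv, Ee vv}

E/I-1 aff ·: Ee|EE
E/I-2 aff ·: Ee|EE
E/II-1 aff I-1×I-2: Ee|EE
E/II-2 aff I-1×I-2: Ee|EE
⇒ E over [I-1,I-2,II-1,II-2]: 13 consistent
V/I-1 un ·: vv
V/I-2 aff ·: Vv
V/II-1 ? I-1×I-2: vv|Vv
V/II-2 un I-1×I-2: vv
⇒ V over [I-1,I-2,II-1,II-2]: 2 consistent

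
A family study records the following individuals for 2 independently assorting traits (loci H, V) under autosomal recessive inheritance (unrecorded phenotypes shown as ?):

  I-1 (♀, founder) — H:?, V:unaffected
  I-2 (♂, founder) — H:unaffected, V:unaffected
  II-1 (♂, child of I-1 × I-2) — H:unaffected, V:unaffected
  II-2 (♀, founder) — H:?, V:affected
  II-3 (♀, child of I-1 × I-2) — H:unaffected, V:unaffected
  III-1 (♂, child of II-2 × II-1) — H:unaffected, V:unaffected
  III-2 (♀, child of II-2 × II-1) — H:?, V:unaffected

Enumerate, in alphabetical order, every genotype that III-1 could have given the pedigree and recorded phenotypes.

H/I-1 ? ·: HH|Hh|hh
H/I-2 un ·: HH|Hh
H/II-1 un I-1×I-2: HH|Hh
H/II-2 ? ·: HH|Hh|hh
H/II-3 un I-1×I-2: HH|Hh
H/III-1 un II-2×II-1: HH|Hh
H/III-2 ? II-2×II-1: HH|Hh|hh
⇒ H over [I-1,I-2,II-1,II-2,II-3,III-1,III-2]: 138 consistent
V/I-1 un ·: VV|Vv
V/I-2 un ·: VV|Vv
V/II-1 un I-1×I-2: VV|Vv
V/II-2 aff ·: vv
V/II-3 un I-1×I-2: VV|Vv
V/III-1 un II-2×II-1: Vv
V/III-2 un II-2×II-1: Vv
⇒ V over [I-1,I-2,II-1,II-2,II-3,III-1,III-2]: 13 consistent

III-1 ∈ {HH Vv, Hh Vv}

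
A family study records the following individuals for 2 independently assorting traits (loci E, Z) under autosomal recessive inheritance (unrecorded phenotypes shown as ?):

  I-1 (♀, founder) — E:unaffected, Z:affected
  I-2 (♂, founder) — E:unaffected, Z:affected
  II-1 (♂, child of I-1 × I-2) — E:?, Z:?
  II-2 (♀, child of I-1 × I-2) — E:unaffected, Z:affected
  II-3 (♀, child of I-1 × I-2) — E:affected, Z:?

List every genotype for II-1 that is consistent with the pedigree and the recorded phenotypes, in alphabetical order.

E/I-1 un ·: Ee
E/I-2 un ·: Ee
E/II-1 ? I-1×I-2: EE|Ee|ee
E/II-2 un I-1×I-2: EE|Ee
E/II-3 aff I-1×I-2: ee
⇒ E over [I-1,I-2,II-1,II-2,II-3]: 6 consistent
Z/I-1 aff ·: zz
Z/I-2 aff ·: zz
Z/II-1 ? I-1×I-2: zz
Z/II-2 aff I-1×I-2: zz
Z/II-3 ? I-1×I-2: zz
⇒ Z over [I-1,I-2,II-1,II-2,II-3]: 1 consistent

II-1 ∈ {EE zz, Ee zz, ee zz}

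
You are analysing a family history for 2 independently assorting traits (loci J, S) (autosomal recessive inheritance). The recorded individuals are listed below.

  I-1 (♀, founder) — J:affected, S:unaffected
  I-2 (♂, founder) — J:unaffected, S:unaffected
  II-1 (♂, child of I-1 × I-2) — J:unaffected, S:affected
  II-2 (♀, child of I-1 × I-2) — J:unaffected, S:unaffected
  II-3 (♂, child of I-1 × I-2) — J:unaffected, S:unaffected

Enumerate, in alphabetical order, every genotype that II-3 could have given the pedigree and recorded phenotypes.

J/I-1 aff ·: jj
J/I-2 un ·: JJ|Jj
J/II-1 un I-1×I-2: Jj
J/II-2 un I-1×I-2: Jj
J/II-3 un I-1×I-2: Jj
⇒ J over [I-1,I-2,II-1,II-2,II-3]: 2 consistent
S/I-1 un ·: Ss
S/I-2 un ·: Ss
S/II-1 aff I-1×I-2: ss
S/II-2 un I-1×I-2: SS|Ss
S/II-3 un I-1×I-2: SS|Ss
⇒ S over [I-1,I-2,II-1,II-2,II-3]: 4 consistent

II-3 ∈ {Jj SS, Jj Ss}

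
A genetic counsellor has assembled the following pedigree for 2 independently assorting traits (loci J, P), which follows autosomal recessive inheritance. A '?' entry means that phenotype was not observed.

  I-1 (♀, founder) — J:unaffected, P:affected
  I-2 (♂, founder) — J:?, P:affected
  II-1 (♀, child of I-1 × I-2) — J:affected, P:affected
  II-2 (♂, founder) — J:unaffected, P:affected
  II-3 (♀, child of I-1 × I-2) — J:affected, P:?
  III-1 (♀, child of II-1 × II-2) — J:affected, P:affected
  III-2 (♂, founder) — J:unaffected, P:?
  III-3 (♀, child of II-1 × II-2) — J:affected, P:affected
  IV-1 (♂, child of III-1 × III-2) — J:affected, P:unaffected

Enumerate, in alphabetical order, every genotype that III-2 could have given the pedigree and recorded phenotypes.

III-2 ∈ {Jj PP, Jj Pp}

J/I-1 un ·: Jj
J/I-2 ? ·: Jj|jj
J/II-1 aff I-1×I-2: jj
J/II-2 un ·: Jj
J/II-3 aff I-1×I-2: jj
J/III-1 aff II-1×II-2: jj
J/III-2 un ·: Jj
J/III-3 aff II-1×II-2: jj
J/IV-1 aff III-1×III-2: jj
⇒ J over [I-1,I-2,II-1,II-2,II-3,III-1,III-2,III-3,IV-1]: 2 consistent
P/I-1 aff ·: pp
P/I-2 aff ·: pp
P/II-1 aff I-1×I-2: pp
P/II-2 aff ·: pp
P/II-3 ? I-1×I-2: pp
P/III-1 aff II-1×II-2: pp
P/III-2 ? ·: PP|Pp
P/III-3 aff II-1×II-2: pp
P/IV-1 un III-1×III-2: Pp
⇒ P over [I-1,I-2,II-1,II-2,II-3,III-1,III-2,III-3,IV-1]: 2 consistent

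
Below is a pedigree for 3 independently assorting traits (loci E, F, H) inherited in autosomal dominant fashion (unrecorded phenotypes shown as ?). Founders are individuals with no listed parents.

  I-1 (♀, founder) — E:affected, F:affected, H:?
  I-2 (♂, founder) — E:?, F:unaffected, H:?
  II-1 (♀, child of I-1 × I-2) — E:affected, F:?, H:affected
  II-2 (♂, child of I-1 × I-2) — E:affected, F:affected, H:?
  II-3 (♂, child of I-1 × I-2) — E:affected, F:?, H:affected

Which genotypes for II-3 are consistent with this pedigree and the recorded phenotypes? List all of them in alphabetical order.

E/I-1 aff ·: Ee|EE
E/I-2 ? ·: ee|Ee|EE
E/II-1 aff I-1×I-2: Ee|EE
E/II-2 aff I-1×I-2: Ee|EE
E/II-3 aff I-1×I-2: Ee|EE
⇒ E over [I-1,I-2,II-1,II-2,II-3]: 27 consistent
F/I-1 aff ·: Ff|FF
F/I-2 un ·: ff
F/II-1 ? I-1×I-2: ff|Ff
F/II-2 aff I-1×I-2: Ff
F/II-3 ? I-1×I-2: ff|Ff
⇒ F over [I-1,I-2,II-1,II-2,II-3]: 5 consistent
H/I-1 ? ·: hh|Hh|HH
H/I-2 ? ·: hh|Hh|HH
H/II-1 aff I-1×I-2: Hh|HH
H/II-2 ? I-1×I-2: hh|Hh|HH
H/II-3 aff I-1×I-2: Hh|HH
⇒ H over [I-1,I-2,II-1,II-2,II-3]: 35 consistent

II-3 ∈ {EE Ff HH, EE Ff Hh, EE ff HH, EE ff Hh, Ee Ff HH, Ee Ff Hh, Ee ff HH, Ee ff Hh}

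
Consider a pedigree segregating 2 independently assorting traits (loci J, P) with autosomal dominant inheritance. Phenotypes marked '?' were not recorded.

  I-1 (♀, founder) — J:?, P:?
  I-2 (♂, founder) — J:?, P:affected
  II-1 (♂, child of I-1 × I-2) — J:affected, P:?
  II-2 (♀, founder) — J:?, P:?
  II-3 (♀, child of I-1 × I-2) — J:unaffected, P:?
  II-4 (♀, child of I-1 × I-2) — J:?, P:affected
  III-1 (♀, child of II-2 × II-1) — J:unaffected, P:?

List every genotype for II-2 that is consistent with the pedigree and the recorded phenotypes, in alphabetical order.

II-2 ∈ {Jj PP, Jj Pp, Jj pp, jj PP, jj Pp, jj pp}

J/I-1 ? ·: jj|Jj
J/I-2 ? ·: jj|Jj
J/II-1 aff I-1×I-2: Jj
J/II-2 ? ·: jj|Jj
J/II-3 un I-1×I-2: jj
J/II-4 ? I-1×I-2: jj|Jj|JJ
J/III-1 un II-2×II-1: jj
⇒ J over [I-1,I-2,II-1,II-2,II-3,II-4,III-1]: 14 consistent
P/I-1 ? ·: pp|Pp|PP
P/I-2 aff ·: Pp|PP
P/II-1 ? I-1×I-2: pp|Pp|PP
P/II-2 ? ·: pp|Pp|PP
P/II-3 ? I-1×I-2: pp|Pp|PP
P/II-4 aff I-1×I-2: Pp|PP
P/III-1 ? II-2×II-1: pp|Pp|PP
⇒ P over [I-1,I-2,II-1,II-2,II-3,II-4,III-1]: 211 consistent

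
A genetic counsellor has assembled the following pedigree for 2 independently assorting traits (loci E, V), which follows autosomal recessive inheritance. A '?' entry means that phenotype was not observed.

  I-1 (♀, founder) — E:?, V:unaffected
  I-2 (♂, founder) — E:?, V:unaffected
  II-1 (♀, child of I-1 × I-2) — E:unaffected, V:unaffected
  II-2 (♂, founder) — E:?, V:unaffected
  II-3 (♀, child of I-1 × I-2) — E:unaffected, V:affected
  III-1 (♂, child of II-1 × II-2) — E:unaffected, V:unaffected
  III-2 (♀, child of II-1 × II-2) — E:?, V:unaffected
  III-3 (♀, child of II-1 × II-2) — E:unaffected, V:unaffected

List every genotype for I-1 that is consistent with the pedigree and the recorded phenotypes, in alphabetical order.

I-1 ∈ {EE Vv, Ee Vv, ee Vv}

E/I-1 ? ·: EE|Ee|ee
E/I-2 ? ·: EE|Ee|ee
E/II-1 un I-1×I-2: EE|Ee
E/II-2 ? ·: EE|Ee|ee
E/II-3 un I-1×I-2: EE|Ee
E/III-1 un II-1×II-2: EE|Ee
E/III-2 ? II-1×II-2: EE|Ee|ee
E/III-3 un II-1×II-2: EE|Ee
⇒ E over [I-1,I-2,II-1,II-2,II-3,III-1,III-2,III-3]: 290 consistent
V/I-1 un ·: Vv
V/I-2 un ·: Vv
V/II-1 un I-1×I-2: VV|Vv
V/II-2 un ·: VV|Vv
V/II-3 aff I-1×I-2: vv
V/III-1 un II-1×II-2: VV|Vv
V/III-2 un II-1×II-2: VV|Vv
V/III-3 un II-1×II-2: VV|Vv
⇒ V over [I-1,I-2,II-1,II-2,II-3,III-1,III-2,III-3]: 25 consistent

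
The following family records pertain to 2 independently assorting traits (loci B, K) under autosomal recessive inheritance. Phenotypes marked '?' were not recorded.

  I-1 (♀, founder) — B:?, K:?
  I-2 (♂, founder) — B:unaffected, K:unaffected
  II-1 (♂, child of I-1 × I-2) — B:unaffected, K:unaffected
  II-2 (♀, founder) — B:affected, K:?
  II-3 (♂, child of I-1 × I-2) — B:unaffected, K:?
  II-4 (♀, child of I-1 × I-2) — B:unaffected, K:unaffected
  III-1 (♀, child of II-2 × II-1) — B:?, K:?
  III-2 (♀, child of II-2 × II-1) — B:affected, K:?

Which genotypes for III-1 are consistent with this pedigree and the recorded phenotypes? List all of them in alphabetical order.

III-1 ∈ {Bb KK, Bb Kk, Bb kk, bb KK, bb Kk, bb kk}

B/I-1 ? ·: BB|Bb|bb
B/I-2 un ·: BB|Bb
B/II-1 un I-1×I-2: Bb
B/II-2 aff ·: bb
B/II-3 un I-1×I-2: BB|Bb
B/II-4 un I-1×I-2: BB|Bb
B/III-1 ? II-2×II-1: Bb|bb
B/III-2 aff II-2×II-1: bb
⇒ B over [I-1,I-2,II-1,II-2,II-3,II-4,III-1,III-2]: 28 consistent
K/I-1 ? ·: KK|Kk|kk
K/I-2 un ·: KK|Kk
K/II-1 un I-1×I-2: KK|Kk
K/II-2 ? ·: KK|Kk|kk
K/II-3 ? I-1×I-2: KK|Kk|kk
K/II-4 un I-1×I-2: KK|Kk
K/III-1 ? II-2×II-1: KK|Kk|kk
K/III-2 ? II-2×II-1: KK|Kk|kk
⇒ K over [I-1,I-2,II-1,II-2,II-3,II-4,III-1,III-2]: 379 consistent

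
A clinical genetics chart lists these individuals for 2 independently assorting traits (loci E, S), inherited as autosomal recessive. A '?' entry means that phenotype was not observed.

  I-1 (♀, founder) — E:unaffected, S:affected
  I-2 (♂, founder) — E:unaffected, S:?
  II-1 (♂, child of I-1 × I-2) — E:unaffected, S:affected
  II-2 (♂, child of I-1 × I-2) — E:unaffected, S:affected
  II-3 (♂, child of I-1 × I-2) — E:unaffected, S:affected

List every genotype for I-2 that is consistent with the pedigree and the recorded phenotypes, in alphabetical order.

E/I-1 un ·: EE|Ee
E/I-2 un ·: EE|Ee
E/II-1 un I-1×I-2: EE|Ee
E/II-2 un I-1×I-2: EE|Ee
E/II-3 un I-1×I-2: EE|Ee
⇒ E over [I-1,I-2,II-1,II-2,II-3]: 25 consistent
S/I-1 aff ·: ss
S/I-2 ? ·: Ss|ss
S/II-1 aff I-1×I-2: ss
S/II-2 aff I-1×I-2: ss
S/II-3 aff I-1×I-2: ss
⇒ S over [I-1,I-2,II-1,II-2,II-3]: 2 consistent

I-2 ∈ {EE Ss, EE ss, Ee Ss, Ee ss}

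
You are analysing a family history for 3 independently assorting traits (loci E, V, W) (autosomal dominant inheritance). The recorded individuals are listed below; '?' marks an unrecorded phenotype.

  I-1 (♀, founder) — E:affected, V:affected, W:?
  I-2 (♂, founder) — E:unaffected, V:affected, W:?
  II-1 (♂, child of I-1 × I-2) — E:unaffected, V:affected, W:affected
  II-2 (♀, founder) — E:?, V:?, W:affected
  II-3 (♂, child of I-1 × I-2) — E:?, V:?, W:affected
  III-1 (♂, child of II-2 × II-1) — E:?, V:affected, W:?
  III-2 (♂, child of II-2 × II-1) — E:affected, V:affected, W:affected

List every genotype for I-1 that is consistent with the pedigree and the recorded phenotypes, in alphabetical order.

E/I-1 aff ·: Ee
E/I-2 un ·: ee
E/II-1 un I-1×I-2: ee
E/II-2 ? ·: Ee|EE
E/II-3 ? I-1×I-2: ee|Ee
E/III-1 ? II-2×II-1: ee|Ee
E/III-2 aff II-2×II-1: Ee
⇒ E over [I-1,I-2,II-1,II-2,II-3,III-1,III-2]: 6 consistent
V/I-1 aff ·: Vv|VV
V/I-2 aff ·: Vv|VV
V/II-1 aff I-1×I-2: Vv|VV
V/II-2 ? ·: vv|Vv|VV
V/II-3 ? I-1×I-2: vv|Vv|VV
V/III-1 aff II-2×II-1: Vv|VV
V/III-2 aff II-2×II-1: Vv|VV
⇒ V over [I-1,I-2,II-1,II-2,II-3,III-1,III-2]: 111 consistent
W/I-1 ? ·: ww|Ww|WW
W/I-2 ? ·: ww|Ww|WW
W/II-1 aff I-1×I-2: Ww|WW
W/II-2 aff ·: Ww|WW
W/II-3 aff I-1×I-2: Ww|WW
W/III-1 ? II-2×II-1: ww|Ww|WW
W/III-2 aff II-2×II-1: Ww|WW
⇒ W over [I-1,I-2,II-1,II-2,II-3,III-1,III-2]: 135 consistent

I-1 ∈ {Ee VV WW, Ee VV Ww, Ee VV ww, Ee Vv WW, Ee Vv Ww, Ee Vv ww}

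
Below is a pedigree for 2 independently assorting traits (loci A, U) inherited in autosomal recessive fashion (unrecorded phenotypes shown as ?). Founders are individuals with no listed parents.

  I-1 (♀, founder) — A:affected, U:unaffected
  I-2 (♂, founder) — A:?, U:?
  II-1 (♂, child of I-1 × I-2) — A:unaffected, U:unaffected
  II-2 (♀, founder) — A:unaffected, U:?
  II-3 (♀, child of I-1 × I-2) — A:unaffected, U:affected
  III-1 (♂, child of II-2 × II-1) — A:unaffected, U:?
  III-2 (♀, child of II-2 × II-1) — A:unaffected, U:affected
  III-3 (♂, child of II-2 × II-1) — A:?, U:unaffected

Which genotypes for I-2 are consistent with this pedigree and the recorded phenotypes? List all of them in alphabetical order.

I-2 ∈ {AA Uu, AA uu, Aa Uu, Aa uu}

A/I-1 aff ·: aa
A/I-2 ? ·: AA|Aa
A/II-1 un I-1×I-2: Aa
A/II-2 un ·: AA|Aa
A/II-3 un I-1×I-2: Aa
A/III-1 un II-2×II-1: AA|Aa
A/III-2 un II-2×II-1: AA|Aa
A/III-3 ? II-2×II-1: AA|Aa|aa
⇒ A over [I-1,I-2,II-1,II-2,II-3,III-1,III-2,III-3]: 40 consistent
U/I-1 un ·: Uu
U/I-2 ? ·: Uu|uu
U/II-1 un I-1×I-2: Uu
U/II-2 ? ·: Uu|uu
U/II-3 aff I-1×I-2: uu
U/III-1 ? II-2×II-1: UU|Uu|uu
U/III-2 aff II-2×II-1: uu
U/III-3 un II-2×II-1: UU|Uu
⇒ U over [I-1,I-2,II-1,II-2,II-3,III-1,III-2,III-3]: 16 consistent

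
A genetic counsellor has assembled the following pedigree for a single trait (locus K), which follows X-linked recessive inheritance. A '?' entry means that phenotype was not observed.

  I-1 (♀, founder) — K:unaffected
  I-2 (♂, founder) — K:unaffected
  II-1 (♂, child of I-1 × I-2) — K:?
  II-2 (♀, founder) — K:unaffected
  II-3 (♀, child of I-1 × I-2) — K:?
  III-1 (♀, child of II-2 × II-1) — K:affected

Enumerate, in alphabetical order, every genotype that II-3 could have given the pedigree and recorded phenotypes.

K/I-1 un ·: X^KX^k
K/I-2 un ·: X^KY
K/II-1 ? I-1×I-2: X^kY
K/II-2 un ·: X^KX^k
K/II-3 ? I-1×I-2: X^KX^K|X^KX^k
K/III-1 aff II-2×II-1: X^kX^k
⇒ K over [I-1,I-2,II-1,II-2,II-3,III-1]: 2 consistent

II-3 ∈ {X^KX^K, X^KX^k}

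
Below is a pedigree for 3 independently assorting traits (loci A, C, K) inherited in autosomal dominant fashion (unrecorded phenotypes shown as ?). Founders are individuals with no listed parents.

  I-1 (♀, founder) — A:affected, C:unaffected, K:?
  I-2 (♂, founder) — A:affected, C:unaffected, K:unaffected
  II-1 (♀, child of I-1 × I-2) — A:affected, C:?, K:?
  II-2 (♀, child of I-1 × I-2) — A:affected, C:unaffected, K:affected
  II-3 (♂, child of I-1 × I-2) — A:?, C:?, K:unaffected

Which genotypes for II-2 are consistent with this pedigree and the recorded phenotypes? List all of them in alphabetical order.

A/I-1 aff ·: Aa|AA
A/I-2 aff ·: Aa|AA
A/II-1 aff I-1×I-2: Aa|AA
A/II-2 aff I-1×I-2: Aa|AA
A/II-3 ? I-1×I-2: aa|Aa|AA
⇒ A over [I-1,I-2,II-1,II-2,II-3]: 29 consistent
C/I-1 un ·: cc
C/I-2 un ·: cc
C/II-1 ? I-1×I-2: cc
C/II-2 un I-1×I-2: cc
C/II-3 ? I-1×I-2: cc
⇒ C over [I-1,I-2,II-1,II-2,II-3]: 1 consistent
K/I-1 ? ·: Kk
K/I-2 un ·: kk
K/II-1 ? I-1×I-2: kk|Kk
K/II-2 aff I-1×I-2: Kk
K/II-3 un I-1×I-2: kk
⇒ K over [I-1,I-2,II-1,II-2,II-3]: 2 consistent

II-2 ∈ {AA cc Kk, Aa cc Kk}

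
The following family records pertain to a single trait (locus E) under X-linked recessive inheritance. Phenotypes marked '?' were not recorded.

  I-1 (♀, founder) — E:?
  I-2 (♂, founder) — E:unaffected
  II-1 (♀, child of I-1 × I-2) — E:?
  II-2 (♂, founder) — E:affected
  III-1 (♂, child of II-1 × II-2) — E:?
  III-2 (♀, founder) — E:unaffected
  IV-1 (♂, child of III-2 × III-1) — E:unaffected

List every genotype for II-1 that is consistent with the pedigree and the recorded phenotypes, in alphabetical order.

II-1 ∈ {X^EX^E, X^EX^e}

E/I-1 ? ·: X^EX^E|X^EX^e|X^eX^e
E/I-2 un ·: X^EY
E/II-1 ? I-1×I-2: X^EX^E|X^EX^e
E/II-2 aff ·: X^eY
E/III-1 ? II-1×II-2: X^EY|X^eY
E/III-2 un ·: X^EX^E|X^EX^e
E/IV-1 un III-2×III-1: X^EY
⇒ E over [I-1,I-2,II-1,II-2,III-1,III-2,IV-1]: 12 consistent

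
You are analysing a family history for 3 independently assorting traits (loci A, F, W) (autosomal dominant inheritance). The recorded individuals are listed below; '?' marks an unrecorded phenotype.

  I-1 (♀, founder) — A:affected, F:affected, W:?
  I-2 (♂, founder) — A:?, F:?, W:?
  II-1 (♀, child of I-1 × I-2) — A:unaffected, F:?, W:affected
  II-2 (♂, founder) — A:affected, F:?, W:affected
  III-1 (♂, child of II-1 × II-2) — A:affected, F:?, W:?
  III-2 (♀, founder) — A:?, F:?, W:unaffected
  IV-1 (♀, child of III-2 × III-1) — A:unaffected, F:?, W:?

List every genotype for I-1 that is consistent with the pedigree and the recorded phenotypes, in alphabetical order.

I-1 ∈ {Aa FF WW, Aa FF Ww, Aa FF ww, Aa Ff WW, Aa Ff Ww, Aa Ff ww}

A/I-1 aff ·: Aa
A/I-2 ? ·: aa|Aa
A/II-1 un I-1×I-2: aa
A/II-2 aff ·: Aa|AA
A/III-1 aff II-1×II-2: Aa
A/III-2 ? ·: aa|Aa
A/IV-1 un III-2×III-1: aa
⇒ A over [I-1,I-2,II-1,II-2,III-1,III-2,IV-1]: 8 consistent
F/I-1 aff ·: Ff|FF
F/I-2 ? ·: ff|Ff|FF
F/II-1 ? I-1×I-2: ff|Ff|FF
F/II-2 ? ·: ff|Ff|FF
F/III-1 ? II-1×II-2: ff|Ff|FF
F/III-2 ? ·: ff|Ff|FF
F/IV-1 ? III-2×III-1: ff|Ff|FF
⇒ F over [I-1,I-2,II-1,II-2,III-1,III-2,IV-1]: 317 consistent
W/I-1 ? ·: ww|Ww|WW
W/I-2 ? ·: ww|Ww|WW
W/II-1 aff I-1×I-2: Ww|WW
W/II-2 aff ·: Ww|WW
W/III-1 ? II-1×II-2: ww|Ww|WW
W/III-2 un ·: ww
W/IV-1 ? III-2×III-1: ww|Ww
⇒ W over [I-1,I-2,II-1,II-2,III-1,III-2,IV-1]: 65 consistent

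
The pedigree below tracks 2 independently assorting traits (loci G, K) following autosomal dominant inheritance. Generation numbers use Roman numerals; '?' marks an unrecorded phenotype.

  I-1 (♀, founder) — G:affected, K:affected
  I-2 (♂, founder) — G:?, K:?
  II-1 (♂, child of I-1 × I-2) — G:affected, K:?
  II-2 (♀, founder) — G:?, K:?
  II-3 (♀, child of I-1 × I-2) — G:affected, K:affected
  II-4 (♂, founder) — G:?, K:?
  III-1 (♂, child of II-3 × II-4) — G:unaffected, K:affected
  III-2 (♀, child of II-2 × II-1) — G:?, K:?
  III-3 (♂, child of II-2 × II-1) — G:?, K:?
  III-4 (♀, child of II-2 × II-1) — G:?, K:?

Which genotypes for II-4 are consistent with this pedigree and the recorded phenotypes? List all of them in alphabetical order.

II-4 ∈ {Gg KK, Gg Kk, Gg kk, gg KK, gg Kk, gg kk}

G/I-1 aff ·: Gg|GG
G/I-2 ? ·: gg|Gg|GG
G/II-1 aff I-1×I-2: Gg|GG
G/II-2 ? ·: gg|Gg|GG
G/II-3 aff I-1×I-2: Gg
G/II-4 ? ·: gg|Gg
G/III-1 un II-3×II-4: gg
G/III-2 ? II-2×II-1: gg|Gg|GG
G/III-3 ? II-2×II-1: gg|Gg|GG
G/III-4 ? II-2×II-1: gg|Gg|GG
⇒ G over [I-1,I-2,II-1,II-2,II-3,II-4,III-1,III-2,III-3,III-4]: 490 consistent
K/I-1 aff ·: Kk|KK
K/I-2 ? ·: kk|Kk|KK
K/II-1 ? I-1×I-2: kk|Kk|KK
K/II-2 ? ·: kk|Kk|KK
K/II-3 aff I-1×I-2: Kk|KK
K/II-4 ? ·: kk|Kk|KK
K/III-1 aff II-3×II-4: Kk|KK
K/III-2 ? II-2×II-1: kk|Kk|KK
K/III-3 ? II-2×II-1: kk|Kk|KK
K/III-4 ? II-2×II-1: kk|Kk|KK
⇒ K over [I-1,I-2,II-1,II-2,II-3,II-4,III-1,III-2,III-3,III-4]: 2041 consistent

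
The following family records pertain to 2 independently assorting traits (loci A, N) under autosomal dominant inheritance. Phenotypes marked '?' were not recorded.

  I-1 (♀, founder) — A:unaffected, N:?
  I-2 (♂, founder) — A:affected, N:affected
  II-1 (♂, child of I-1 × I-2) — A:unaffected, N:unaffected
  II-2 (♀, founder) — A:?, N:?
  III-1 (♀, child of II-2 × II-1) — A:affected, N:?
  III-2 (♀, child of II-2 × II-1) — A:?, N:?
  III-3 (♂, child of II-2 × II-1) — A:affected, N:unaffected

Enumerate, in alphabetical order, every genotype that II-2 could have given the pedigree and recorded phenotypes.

A/I-1 un ·: aa
A/I-2 aff ·: Aa
A/II-1 un I-1×I-2: aa
A/II-2 ? ·: Aa|AA
A/III-1 aff II-2×II-1: Aa
A/III-2 ? II-2×II-1: aa|Aa
A/III-3 aff II-2×II-1: Aa
⇒ A over [I-1,I-2,II-1,II-2,III-1,III-2,III-3]: 3 consistent
N/I-1 ? ·: nn|Nn
N/I-2 aff ·: Nn
N/II-1 un I-1×I-2: nn
N/II-2 ? ·: nn|Nn
N/III-1 ? II-2×II-1: nn|Nn
N/III-2 ? II-2×II-1: nn|Nn
N/III-3 un II-2×II-1: nn
⇒ N over [I-1,I-2,II-1,II-2,III-1,III-2,III-3]: 10 consistent

II-2 ∈ {AA Nn, AA nn, Aa Nn, Aa nn}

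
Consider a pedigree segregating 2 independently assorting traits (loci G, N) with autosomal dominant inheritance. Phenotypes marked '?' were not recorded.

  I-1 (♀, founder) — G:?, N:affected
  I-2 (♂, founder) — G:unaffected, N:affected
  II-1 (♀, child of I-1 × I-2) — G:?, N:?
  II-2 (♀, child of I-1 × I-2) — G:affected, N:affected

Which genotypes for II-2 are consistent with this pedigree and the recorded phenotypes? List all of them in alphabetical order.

G/I-1 ? ·: Gg|GG
G/I-2 un ·: gg
G/II-1 ? I-1×I-2: gg|Gg
G/II-2 aff I-1×I-2: Gg
⇒ G over [I-1,I-2,II-1,II-2]: 3 consistent
N/I-1 aff ·: Nn|NN
N/I-2 aff ·: Nn|NN
N/II-1 ? I-1×I-2: nn|Nn|NN
N/II-2 aff I-1×I-2: Nn|NN
⇒ N over [I-1,I-2,II-1,II-2]: 15 consistent

II-2 ∈ {Gg NN, Gg Nn}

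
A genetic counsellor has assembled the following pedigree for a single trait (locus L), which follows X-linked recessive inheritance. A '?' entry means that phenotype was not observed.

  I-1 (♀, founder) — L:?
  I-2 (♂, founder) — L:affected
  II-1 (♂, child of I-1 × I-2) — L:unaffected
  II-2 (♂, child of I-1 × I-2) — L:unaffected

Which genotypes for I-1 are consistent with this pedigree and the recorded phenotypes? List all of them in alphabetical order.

I-1 ∈ {X^LX^L, X^LX^l}

L/I-1 ? ·: X^LX^L|X^LX^l
L/I-2 aff ·: X^lY
L/II-1 un I-1×I-2: X^LY
L/II-2 un I-1×I-2: X^LY
⇒ L over [I-1,I-2,II-1,II-2]: 2 consistent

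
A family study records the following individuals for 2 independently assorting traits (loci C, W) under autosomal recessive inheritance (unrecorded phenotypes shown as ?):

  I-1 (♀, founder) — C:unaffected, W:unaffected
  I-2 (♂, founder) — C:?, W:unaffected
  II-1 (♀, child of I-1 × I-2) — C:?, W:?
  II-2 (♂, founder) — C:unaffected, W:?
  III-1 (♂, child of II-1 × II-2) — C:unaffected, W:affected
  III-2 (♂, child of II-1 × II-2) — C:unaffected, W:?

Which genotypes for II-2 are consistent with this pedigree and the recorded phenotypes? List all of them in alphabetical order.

C/I-1 un ·: CC|Cc
C/I-2 ? ·: CC|Cc|cc
C/II-1 ? I-1×I-2: CC|Cc|cc
C/II-2 un ·: CC|Cc
C/III-1 un II-1×II-2: CC|Cc
C/III-2 un II-1×II-2: CC|Cc
⇒ C over [I-1,I-2,II-1,II-2,III-1,III-2]: 64 consistent
W/I-1 un ·: WW|Ww
W/I-2 un ·: WW|Ww
W/II-1 ? I-1×I-2: Ww|ww
W/II-2 ? ·: Ww|ww
W/III-1 aff II-1×II-2: ww
W/III-2 ? II-1×II-2: WW|Ww|ww
⇒ W over [I-1,I-2,II-1,II-2,III-1,III-2]: 18 consistent

II-2 ∈ {CC Ww, CC ww, Cc Ww, Cc ww}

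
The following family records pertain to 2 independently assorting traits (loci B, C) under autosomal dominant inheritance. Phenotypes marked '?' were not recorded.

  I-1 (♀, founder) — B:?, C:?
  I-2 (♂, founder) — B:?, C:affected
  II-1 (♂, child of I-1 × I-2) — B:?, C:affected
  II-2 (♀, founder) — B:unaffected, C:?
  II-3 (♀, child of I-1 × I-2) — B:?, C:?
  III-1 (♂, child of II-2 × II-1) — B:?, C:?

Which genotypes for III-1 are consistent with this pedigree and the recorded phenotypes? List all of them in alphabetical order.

III-1 ∈ {Bb CC, Bb Cc, Bb cc, bb CC, bb Cc, bb cc}

B/I-1 ? ·: bb|Bb|BB
B/I-2 ? ·: bb|Bb|BB
B/II-1 ? I-1×I-2: bb|Bb|BB
B/II-2 un ·: bb
B/II-3 ? I-1×I-2: bb|Bb|BB
B/III-1 ? II-2×II-1: bb|Bb
⇒ B over [I-1,I-2,II-1,II-2,II-3,III-1]: 42 consistent
C/I-1 ? ·: cc|Cc|CC
C/I-2 aff ·: Cc|CC
C/II-1 aff I-1×I-2: Cc|CC
C/II-2 ? ·: cc|Cc|CC
C/II-3 ? I-1×I-2: cc|Cc|CC
C/III-1 ? II-2×II-1: cc|Cc|CC
⇒ C over [I-1,I-2,II-1,II-2,II-3,III-1]: 102 consistent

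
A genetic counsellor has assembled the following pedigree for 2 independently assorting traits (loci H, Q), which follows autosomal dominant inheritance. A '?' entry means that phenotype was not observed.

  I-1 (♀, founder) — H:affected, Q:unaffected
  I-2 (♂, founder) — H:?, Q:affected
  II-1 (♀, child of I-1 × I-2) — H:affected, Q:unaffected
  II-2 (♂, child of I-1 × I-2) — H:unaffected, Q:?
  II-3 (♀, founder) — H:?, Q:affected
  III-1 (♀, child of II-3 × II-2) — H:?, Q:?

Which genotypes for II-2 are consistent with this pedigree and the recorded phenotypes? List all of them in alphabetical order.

H/I-1 aff ·: Hh
H/I-2 ? ·: hh|Hh
H/II-1 aff I-1×I-2: Hh|HH
H/II-2 un I-1×I-2: hh
H/II-3 ? ·: hh|Hh|HH
H/III-1 ? II-3×II-2: hh|Hh
⇒ H over [I-1,I-2,II-1,II-2,II-3,III-1]: 12 consistent
Q/I-1 un ·: qq
Q/I-2 aff ·: Qq
Q/II-1 un I-1×I-2: qq
Q/II-2 ? I-1×I-2: qq|Qq
Q/II-3 aff ·: Qq|QQ
Q/III-1 ? II-3×II-2: qq|Qq|QQ
⇒ Q over [I-1,I-2,II-1,II-2,II-3,III-1]: 8 consistent

II-2 ∈ {hh Qq, hh qq}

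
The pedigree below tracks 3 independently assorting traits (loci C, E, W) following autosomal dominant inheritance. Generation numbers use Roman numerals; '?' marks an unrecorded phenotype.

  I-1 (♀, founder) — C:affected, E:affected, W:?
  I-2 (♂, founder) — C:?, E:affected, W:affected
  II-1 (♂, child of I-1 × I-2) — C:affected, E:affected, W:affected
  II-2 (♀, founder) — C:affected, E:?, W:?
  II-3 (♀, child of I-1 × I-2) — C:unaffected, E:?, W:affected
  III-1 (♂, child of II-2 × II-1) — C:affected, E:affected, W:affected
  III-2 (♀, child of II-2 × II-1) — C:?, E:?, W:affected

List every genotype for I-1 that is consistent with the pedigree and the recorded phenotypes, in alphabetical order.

I-1 ∈ {Cc EE WW, Cc EE Ww, Cc EE ww, Cc Ee WW, Cc Ee Ww, Cc Ee ww}

C/I-1 aff ·: Cc
C/I-2 ? ·: cc|Cc
C/II-1 aff I-1×I-2: Cc|CC
C/II-2 aff ·: Cc|CC
C/II-3 un I-1×I-2: cc
C/III-1 aff II-2×II-1: Cc|CC
C/III-2 ? II-2×II-1: cc|Cc|CC
⇒ C over [I-1,I-2,II-1,II-2,II-3,III-1,III-2]: 25 consistent
E/I-1 aff ·: Ee|EE
E/I-2 aff ·: Ee|EE
E/II-1 aff I-1×I-2: Ee|EE
E/II-2 ? ·: ee|Ee|EE
E/II-3 ? I-1×I-2: ee|Ee|EE
E/III-1 aff II-2×II-1: Ee|EE
E/III-2 ? II-2×II-1: ee|Ee|EE
⇒ E over [I-1,I-2,II-1,II-2,II-3,III-1,III-2]: 132 consistent
W/I-1 ? ·: ww|Ww|WW
W/I-2 aff ·: Ww|WW
W/II-1 aff I-1×I-2: Ww|WW
W/II-2 ? ·: ww|Ww|WW
W/II-3 aff I-1×I-2: Ww|WW
W/III-1 aff II-2×II-1: Ww|WW
W/III-2 aff II-2×II-1: Ww|WW
⇒ W over [I-1,I-2,II-1,II-2,II-3,III-1,III-2]: 114 consistent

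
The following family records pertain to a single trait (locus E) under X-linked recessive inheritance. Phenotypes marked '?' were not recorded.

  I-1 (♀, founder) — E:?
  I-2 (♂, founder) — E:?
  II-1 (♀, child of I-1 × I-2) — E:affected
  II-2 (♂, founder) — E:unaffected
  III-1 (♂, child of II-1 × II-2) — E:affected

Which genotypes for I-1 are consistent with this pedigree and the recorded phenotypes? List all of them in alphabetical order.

E/I-1 ? ·: X^EX^e|X^eX^e
E/I-2 ? ·: X^eY
E/II-1 aff I-1×I-2: X^eX^e
E/II-2 un ·: X^EY
E/III-1 aff II-1×II-2: X^eY
⇒ E over [I-1,I-2,II-1,II-2,III-1]: 2 consistent

I-1 ∈ {X^EX^e, X^eX^e}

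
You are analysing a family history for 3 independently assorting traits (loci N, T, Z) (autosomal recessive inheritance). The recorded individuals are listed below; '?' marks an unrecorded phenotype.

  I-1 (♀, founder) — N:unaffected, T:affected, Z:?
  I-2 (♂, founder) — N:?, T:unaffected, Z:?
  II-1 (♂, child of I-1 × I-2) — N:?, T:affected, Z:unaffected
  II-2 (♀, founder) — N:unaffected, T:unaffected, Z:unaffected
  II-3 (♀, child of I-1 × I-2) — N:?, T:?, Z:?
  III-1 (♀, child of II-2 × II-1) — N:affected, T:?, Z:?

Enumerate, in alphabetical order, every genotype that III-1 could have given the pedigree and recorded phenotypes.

N/I-1 un ·: NN|Nn
N/I-2 ? ·: NN|Nn|nn
N/II-1 ? I-1×I-2: Nn|nn
N/II-2 un ·: Nn
N/II-3 ? I-1×I-2: NN|Nn|nn
N/III-1 aff II-2×II-1: nn
⇒ N over [I-1,I-2,II-1,II-2,II-3,III-1]: 15 consistent
T/I-1 aff ·: tt
T/I-2 un ·: Tt
T/II-1 aff I-1×I-2: tt
T/II-2 un ·: TT|Tt
T/II-3 ? I-1×I-2: Tt|tt
T/III-1 ? II-2×II-1: Tt|tt
⇒ T over [I-1,I-2,II-1,II-2,II-3,III-1]: 6 consistent
Z/I-1 ? ·: ZZ|Zz|zz
Z/I-2 ? ·: ZZ|Zz|zz
Z/II-1 un I-1×I-2: ZZ|Zz
Z/II-2 un ·: ZZ|Zz
Z/II-3 ? I-1×I-2: ZZ|Zz|zz
Z/III-1 ? II-2×II-1: ZZ|Zz|zz
⇒ Z over [I-1,I-2,II-1,II-2,II-3,III-1]: 89 consistent

III-1 ∈ {nn Tt ZZ, nn Tt Zz, nn Tt zz, nn tt ZZ, nn tt Zz, nn tt zz}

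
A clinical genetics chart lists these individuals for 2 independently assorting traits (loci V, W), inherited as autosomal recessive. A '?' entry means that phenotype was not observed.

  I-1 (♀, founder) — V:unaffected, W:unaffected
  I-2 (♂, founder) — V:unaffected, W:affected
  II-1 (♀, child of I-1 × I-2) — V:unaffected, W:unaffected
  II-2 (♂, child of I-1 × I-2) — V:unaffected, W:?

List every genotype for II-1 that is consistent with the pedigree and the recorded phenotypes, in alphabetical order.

V/I-1 un ·: VV|Vv
V/I-2 un ·: VV|Vv
V/II-1 un I-1×I-2: VV|Vv
V/II-2 un I-1×I-2: VV|Vv
⇒ V over [I-1,I-2,II-1,II-2]: 13 consistent
W/I-1 un ·: WW|Ww
W/I-2 aff ·: ww
W/II-1 un I-1×I-2: Ww
W/II-2 ? I-1×I-2: Ww|ww
⇒ W over [I-1,I-2,II-1,II-2]: 3 consistent

II-1 ∈ {VV Ww, Vv Ww}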